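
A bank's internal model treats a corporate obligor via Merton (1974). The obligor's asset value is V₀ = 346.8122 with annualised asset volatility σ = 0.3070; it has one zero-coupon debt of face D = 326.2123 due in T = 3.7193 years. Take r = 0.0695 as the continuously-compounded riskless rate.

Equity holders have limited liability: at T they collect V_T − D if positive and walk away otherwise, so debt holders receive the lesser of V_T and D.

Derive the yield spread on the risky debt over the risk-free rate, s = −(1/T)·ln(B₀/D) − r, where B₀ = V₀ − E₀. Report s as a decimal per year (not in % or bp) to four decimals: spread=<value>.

spread=0.0362

d₁ = [ln(V₀/D) + (r + σ²/2)T] / (σ√T)
   = [ln(346.8122/326.2123) + (0.0695 + 0.5·0.3070²)·3.7193] / (0.3070·√3.7193)
   = [0.061235 + 0.433762] / 0.592064 = 0.836052
d₂ = d₁ − σ√T = 0.836052 − 0.592064 = 0.243987
N(d₁) = 0.798437,  N(d₂) = 0.596380,  e^(−rT) = 0.772216
E₀ = V₀·N(d₁) − D·e^(−rT)·N(d₂)
   = 346.8122·0.798437 − 326.2123·0.772216·0.596380 = 126.675954
B₀ = V₀ − E₀ = 346.8122 − 126.675954 = 220.136246
spread = −(1/T)·ln(B₀/D) − r = −(1/3.7193)·ln(220.136246/326.2123) − 0.0695 = 0.03624617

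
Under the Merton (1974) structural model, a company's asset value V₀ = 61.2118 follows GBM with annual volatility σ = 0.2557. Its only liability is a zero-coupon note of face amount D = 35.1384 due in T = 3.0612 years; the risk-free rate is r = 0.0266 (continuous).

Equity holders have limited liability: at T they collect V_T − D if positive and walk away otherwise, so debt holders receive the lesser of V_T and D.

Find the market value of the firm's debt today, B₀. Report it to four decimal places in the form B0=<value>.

d₁ = [ln(V₀/D) + (r + σ²/2)T] / (σ√T)
   = [ln(61.2118/35.1384) + (0.0266 + 0.5·0.2557²)·3.0612] / (0.2557·√3.0612)
   = [0.555045 + 0.181502] / 0.447380 = 1.646358
d₂ = d₁ − σ√T = 1.646358 − 0.447380 = 1.198978
N(d₁) = 0.950155,  N(d₂) = 0.884732,  e^(−rT) = 0.921799
E₀ = V₀·N(d₁) − D·e^(−rT)·N(d₂)
   = 61.2118·0.950155 − 35.1384·0.921799·0.884732 = 29.503750
B₀ = V₀ − E₀ = 61.2118 − 29.503750 = 31.708050

B0=31.7080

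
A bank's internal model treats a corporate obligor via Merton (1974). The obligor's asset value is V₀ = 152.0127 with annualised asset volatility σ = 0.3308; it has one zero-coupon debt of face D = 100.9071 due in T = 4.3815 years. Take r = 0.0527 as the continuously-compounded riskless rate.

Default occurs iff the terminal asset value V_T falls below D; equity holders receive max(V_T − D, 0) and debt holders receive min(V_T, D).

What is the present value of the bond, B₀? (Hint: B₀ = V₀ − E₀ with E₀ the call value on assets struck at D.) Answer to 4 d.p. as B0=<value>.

d₁ = [ln(V₀/D) + (r + σ²/2)T] / (σ√T)
   = [ln(152.0127/100.9071) + (0.0527 + 0.5·0.3308²)·4.3815] / (0.3308·√4.3815)
   = [0.409764 + 0.470636] / 0.692432 = 1.271461
d₂ = d₁ − σ√T = 1.271461 − 0.692432 = 0.579029
N(d₁) = 0.898218,  N(d₂) = 0.718715,  e^(−rT) = 0.793815
E₀ = V₀·N(d₁) − D·e^(−rT)·N(d₂)
   = 152.0127·0.898218 − 100.9071·0.793815·0.718715 = 78.970278
B₀ = V₀ − E₀ = 152.0127 − 78.970278 = 73.042422

B0=73.0424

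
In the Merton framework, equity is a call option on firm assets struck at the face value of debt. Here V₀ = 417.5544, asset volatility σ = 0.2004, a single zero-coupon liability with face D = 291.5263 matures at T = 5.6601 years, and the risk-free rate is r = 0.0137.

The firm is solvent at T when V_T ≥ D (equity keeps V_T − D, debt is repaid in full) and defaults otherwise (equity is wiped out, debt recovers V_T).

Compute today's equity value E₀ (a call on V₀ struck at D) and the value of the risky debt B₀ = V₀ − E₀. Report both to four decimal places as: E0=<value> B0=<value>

E0=163.1077 B0=254.4467

d₁ = [ln(V₀/D) + (r + σ²/2)T] / (σ√T)
   = [ln(417.5544/291.5263) + (0.0137 + 0.5·0.2004²)·5.6601] / (0.2004·√5.6601)
   = [0.359285 + 0.191199] / 0.476771 = 1.154607
d₂ = d₁ − σ√T = 1.154607 − 0.476771 = 0.677836
N(d₁) = 0.875874,  N(d₂) = 0.751062,  e^(−rT) = 0.925387
E₀ = V₀·N(d₁) − D·e^(−rT)·N(d₂)
   = 417.5544·0.875874 − 291.5263·0.925387·0.751062 = 163.107657
B₀ = V₀ − E₀ = 417.5544 − 163.107657 = 254.446743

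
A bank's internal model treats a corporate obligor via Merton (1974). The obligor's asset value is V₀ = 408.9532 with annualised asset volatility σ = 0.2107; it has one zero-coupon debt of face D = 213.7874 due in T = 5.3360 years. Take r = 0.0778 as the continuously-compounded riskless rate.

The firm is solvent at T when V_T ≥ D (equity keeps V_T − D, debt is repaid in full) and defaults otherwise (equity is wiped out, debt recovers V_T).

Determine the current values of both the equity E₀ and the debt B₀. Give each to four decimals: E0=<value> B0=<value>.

d₁ = [ln(V₀/D) + (r + σ²/2)T] / (σ√T)
   = [ln(408.9532/213.7874) + (0.0778 + 0.5·0.2107²)·5.3360] / (0.2107·√5.3360)
   = [0.648619 + 0.533585] / 0.486712 = 2.428958
d₂ = d₁ − σ√T = 2.428958 − 0.486712 = 1.942245
N(d₁) = 0.992429,  N(d₂) = 0.973946,  e^(−rT) = 0.660247
E₀ = V₀·N(d₁) − D·e^(−rT)·N(d₂)
   = 408.9532·0.992429 − 213.7874·0.660247·0.973946 = 268.381946
B₀ = V₀ − E₀ = 408.9532 − 268.381946 = 140.571254

E0=268.3819 B0=140.5713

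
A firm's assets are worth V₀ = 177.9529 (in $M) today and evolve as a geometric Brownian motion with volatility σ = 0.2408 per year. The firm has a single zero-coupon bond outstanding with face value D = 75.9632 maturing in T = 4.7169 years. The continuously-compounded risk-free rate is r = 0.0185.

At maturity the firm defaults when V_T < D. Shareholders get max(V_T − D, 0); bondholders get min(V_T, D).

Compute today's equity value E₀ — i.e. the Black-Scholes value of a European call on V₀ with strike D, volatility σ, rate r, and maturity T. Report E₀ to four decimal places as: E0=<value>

E0=109.1581

d₁ = [ln(V₀/D) + (r + σ²/2)T] / (σ√T)
   = [ln(177.9529/75.9632) + (0.0185 + 0.5·0.2408²)·4.7169] / (0.2408·√4.7169)
   = [0.851270 + 0.224017] / 0.522980 = 2.056077
d₂ = d₁ − σ√T = 2.056077 − 0.522980 = 1.533097
N(d₁) = 0.980112,  N(d₂) = 0.937374,  e^(−rT) = 0.916436
E₀ = V₀·N(d₁) − D·e^(−rT)·N(d₂)
   = 177.9529·0.980112 − 75.9632·0.916436·0.937374 = 109.158147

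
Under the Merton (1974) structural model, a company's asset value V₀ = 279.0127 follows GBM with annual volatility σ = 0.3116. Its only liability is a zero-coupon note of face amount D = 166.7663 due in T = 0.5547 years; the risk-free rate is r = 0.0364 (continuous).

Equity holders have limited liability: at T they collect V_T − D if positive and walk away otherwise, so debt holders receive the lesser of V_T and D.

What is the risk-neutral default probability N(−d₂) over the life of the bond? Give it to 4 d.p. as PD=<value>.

PD=0.0143

d₁ = [ln(V₀/D) + (r + σ²/2)T] / (σ√T)
   = [ln(279.0127/166.7663) + (0.0364 + 0.5·0.3116²)·0.5547] / (0.3116·√0.5547)
   = [0.514664 + 0.047120] / 0.232074 = 2.420711
d₂ = d₁ − σ√T = 2.420711 − 0.232074 = 2.188637
risk-neutral PD = N(−d₂) = N(-2.188637) = 0.014312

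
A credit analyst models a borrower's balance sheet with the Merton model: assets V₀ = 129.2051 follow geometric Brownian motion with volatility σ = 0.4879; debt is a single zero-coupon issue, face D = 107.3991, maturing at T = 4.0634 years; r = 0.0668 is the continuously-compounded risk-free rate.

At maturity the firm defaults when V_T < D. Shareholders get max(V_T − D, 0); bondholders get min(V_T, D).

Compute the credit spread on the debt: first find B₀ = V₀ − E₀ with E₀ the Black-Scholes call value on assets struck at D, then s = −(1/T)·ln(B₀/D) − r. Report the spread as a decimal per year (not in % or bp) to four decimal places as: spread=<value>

d₁ = [ln(V₀/D) + (r + σ²/2)T] / (σ√T)
   = [ln(129.2051/107.3991) + (0.0668 + 0.5·0.4879²)·4.0634] / (0.4879·√4.0634)
   = [0.184849 + 0.755074] / 0.983503 = 0.955689
d₂ = d₁ − σ√T = 0.955689 − 0.983503 = -0.027813
N(d₁) = 0.830385,  N(d₂) = 0.488906,  e^(−rT) = 0.762285
E₀ = V₀·N(d₁) − D·e^(−rT)·N(d₂)
   = 129.2051·0.830385 − 107.3991·0.762285·0.488906 = 67.263976
B₀ = V₀ − E₀ = 129.2051 − 67.263976 = 61.941124
spread = −(1/T)·ln(B₀/D) − r = −(1/4.0634)·ln(61.941124/107.3991) − 0.0668 = 0.06864507

spread=0.0686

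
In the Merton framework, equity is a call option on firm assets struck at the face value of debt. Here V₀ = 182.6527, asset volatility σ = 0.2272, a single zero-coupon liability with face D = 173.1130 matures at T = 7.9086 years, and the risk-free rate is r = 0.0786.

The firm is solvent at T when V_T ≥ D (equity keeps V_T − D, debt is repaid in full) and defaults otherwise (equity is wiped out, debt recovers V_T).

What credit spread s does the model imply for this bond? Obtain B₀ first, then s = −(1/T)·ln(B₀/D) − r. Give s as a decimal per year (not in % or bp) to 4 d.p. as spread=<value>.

spread=0.0085

d₁ = [ln(V₀/D) + (r + σ²/2)T] / (σ√T)
   = [ln(182.6527/173.1130) + (0.0786 + 0.5·0.2272²)·7.9086] / (0.2272·√7.9086)
   = [0.053642 + 0.825736] / 0.638937 = 1.376314
d₂ = d₁ − σ√T = 1.376314 − 0.638937 = 0.737377
N(d₁) = 0.915638,  N(d₂) = 0.769553,  e^(−rT) = 0.537076
E₀ = V₀·N(d₁) − D·e^(−rT)·N(d₂)
   = 182.6527·0.915638 − 173.1130·0.537076·0.769553 = 95.694631
B₀ = V₀ − E₀ = 182.6527 − 95.694631 = 86.958069
spread = −(1/T)·ln(B₀/D) − r = −(1/7.9086)·ln(86.958069/173.1130) − 0.0786 = 0.00845947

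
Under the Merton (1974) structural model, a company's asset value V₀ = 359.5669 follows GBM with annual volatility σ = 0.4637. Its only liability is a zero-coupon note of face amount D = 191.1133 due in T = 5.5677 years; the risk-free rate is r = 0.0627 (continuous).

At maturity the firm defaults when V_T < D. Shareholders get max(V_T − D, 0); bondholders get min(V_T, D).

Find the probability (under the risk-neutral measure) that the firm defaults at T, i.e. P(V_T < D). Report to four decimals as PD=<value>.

PD=0.3633

d₁ = [ln(V₀/D) + (r + σ²/2)T] / (σ√T)
   = [ln(359.5669/191.1133) + (0.0627 + 0.5·0.4637²)·5.5677] / (0.4637·√5.5677)
   = [0.632034 + 0.947672] / 1.094145 = 1.443780
d₂ = d₁ − σ√T = 1.443780 − 1.094145 = 0.349635
risk-neutral PD = N(−d₂) = N(-0.349635) = 0.363306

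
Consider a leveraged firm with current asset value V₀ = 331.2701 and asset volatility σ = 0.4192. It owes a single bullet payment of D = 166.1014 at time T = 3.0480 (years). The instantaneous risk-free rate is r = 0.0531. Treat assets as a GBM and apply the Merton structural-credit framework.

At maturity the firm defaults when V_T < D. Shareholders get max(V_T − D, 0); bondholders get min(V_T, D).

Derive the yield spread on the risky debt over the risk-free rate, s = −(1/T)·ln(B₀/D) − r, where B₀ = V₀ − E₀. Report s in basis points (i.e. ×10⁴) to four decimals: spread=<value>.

d₁ = [ln(V₀/D) + (r + σ²/2)T] / (σ√T)
   = [ln(331.2701/166.1014) + (0.0531 + 0.5·0.4192²)·3.0480] / (0.4192·√3.0480)
   = [0.690336 + 0.429659] / 0.731861 = 1.530338
d₂ = d₁ − σ√T = 1.530338 − 0.731861 = 0.798476
N(d₁) = 0.937033,  N(d₂) = 0.787703,  e^(−rT) = 0.850570
E₀ = V₀·N(d₁) − D·e^(−rT)·N(d₂)
   = 331.2701·0.937033 − 166.1014·0.850570·0.787703 = 199.123821
B₀ = V₀ − E₀ = 331.2701 − 199.123821 = 132.146279
spread = −(1/T)·ln(B₀/D) − r = −(1/3.0480)·ln(132.146279/166.1014) − 0.0531 = 0.02192919
in basis points: 0.02192919 × 10⁴ = 219.2919 bp

spread=219.2919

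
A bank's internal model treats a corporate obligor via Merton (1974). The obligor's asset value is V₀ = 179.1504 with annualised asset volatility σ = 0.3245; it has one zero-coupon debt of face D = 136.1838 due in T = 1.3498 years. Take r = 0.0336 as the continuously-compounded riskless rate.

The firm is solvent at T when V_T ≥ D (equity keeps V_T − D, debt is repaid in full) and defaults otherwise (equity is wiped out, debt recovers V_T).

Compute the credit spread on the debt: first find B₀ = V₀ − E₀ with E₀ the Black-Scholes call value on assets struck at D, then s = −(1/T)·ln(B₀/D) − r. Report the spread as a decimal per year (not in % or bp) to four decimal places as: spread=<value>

d₁ = [ln(V₀/D) + (r + σ²/2)T] / (σ√T)
   = [ln(179.1504/136.1838) + (0.0336 + 0.5·0.3245²)·1.3498] / (0.3245·√1.3498)
   = [0.274220 + 0.116420] / 0.377007 = 1.036163
d₂ = d₁ − σ√T = 1.036163 − 0.377007 = 0.659156
N(d₁) = 0.849937,  N(d₂) = 0.745102,  e^(−rT) = 0.955660
E₀ = V₀·N(d₁) − D·e^(−rT)·N(d₂)
   = 179.1504·0.849937 − 136.1838·0.955660·0.745102 = 55.294932
B₀ = V₀ − E₀ = 179.1504 − 55.294932 = 123.855468
spread = −(1/T)·ln(B₀/D) − r = −(1/1.3498)·ln(123.855468/136.1838) − 0.0336 = 0.03669941

spread=0.0367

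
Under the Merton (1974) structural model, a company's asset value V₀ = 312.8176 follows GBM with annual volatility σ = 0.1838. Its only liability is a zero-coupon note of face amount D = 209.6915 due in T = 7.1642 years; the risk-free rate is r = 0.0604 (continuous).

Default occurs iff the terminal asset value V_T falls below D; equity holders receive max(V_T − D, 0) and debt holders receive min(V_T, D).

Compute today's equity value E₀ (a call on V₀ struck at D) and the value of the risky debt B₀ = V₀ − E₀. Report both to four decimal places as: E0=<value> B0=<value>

E0=178.6288 B0=134.1888

d₁ = [ln(V₀/D) + (r + σ²/2)T] / (σ√T)
   = [ln(312.8176/209.6915) + (0.0604 + 0.5·0.1838²)·7.1642] / (0.1838·√7.1642)
   = [0.399983 + 0.553730] / 0.491960 = 1.938600
d₂ = d₁ − σ√T = 1.938600 − 0.491960 = 1.446640
N(d₁) = 0.973725,  N(d₂) = 0.926001,  e^(−rT) = 0.648744
E₀ = V₀·N(d₁) − D·e^(−rT)·N(d₂)
   = 312.8176·0.973725 − 209.6915·0.648744·0.926001 = 178.628790
B₀ = V₀ − E₀ = 312.8176 − 178.628790 = 134.188810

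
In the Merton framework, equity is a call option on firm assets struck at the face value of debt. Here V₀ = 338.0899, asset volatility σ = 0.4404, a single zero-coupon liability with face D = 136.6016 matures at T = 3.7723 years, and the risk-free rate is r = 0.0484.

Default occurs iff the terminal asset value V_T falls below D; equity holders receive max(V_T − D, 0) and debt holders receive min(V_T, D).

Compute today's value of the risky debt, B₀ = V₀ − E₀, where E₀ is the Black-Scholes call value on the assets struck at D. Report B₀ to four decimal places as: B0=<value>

B0=106.2074

d₁ = [ln(V₀/D) + (r + σ²/2)T] / (σ√T)
   = [ln(338.0899/136.6016) + (0.0484 + 0.5·0.4404²)·3.7723] / (0.4404·√3.7723)
   = [0.906243 + 0.548402] / 0.855363 = 1.700618
d₂ = d₁ − σ√T = 1.700618 − 0.855363 = 0.845255
N(d₁) = 0.955493,  N(d₂) = 0.801016,  e^(−rT) = 0.833119
E₀ = V₀·N(d₁) − D·e^(−rT)·N(d₂)
   = 338.0899·0.955493 − 136.6016·0.833119·0.801016 = 231.882544
B₀ = V₀ − E₀ = 338.0899 − 231.882544 = 106.207356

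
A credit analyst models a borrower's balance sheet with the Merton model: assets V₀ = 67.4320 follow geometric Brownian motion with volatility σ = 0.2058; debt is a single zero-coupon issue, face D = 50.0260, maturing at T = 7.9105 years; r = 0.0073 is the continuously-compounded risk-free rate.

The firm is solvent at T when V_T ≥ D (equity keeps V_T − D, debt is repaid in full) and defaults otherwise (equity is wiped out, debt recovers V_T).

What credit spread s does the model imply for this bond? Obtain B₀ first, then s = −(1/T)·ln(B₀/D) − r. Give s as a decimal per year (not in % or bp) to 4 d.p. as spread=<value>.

d₁ = [ln(V₀/D) + (r + σ²/2)T] / (σ√T)
   = [ln(67.4320/50.0260) + (0.0073 + 0.5·0.2058²)·7.9105] / (0.2058·√7.9105)
   = [0.298577 + 0.225266] / 0.578825 = 0.905010
d₂ = d₁ − σ√T = 0.905010 − 0.578825 = 0.326185
N(d₁) = 0.817270,  N(d₂) = 0.627858,  e^(−rT) = 0.943889
E₀ = V₀·N(d₁) − D·e^(−rT)·N(d₂)
   = 67.4320·0.817270 − 50.0260·0.943889·0.627858 = 25.463335
B₀ = V₀ − E₀ = 67.4320 − 25.463335 = 41.968665
spread = −(1/T)·ln(B₀/D) − r = −(1/7.9105)·ln(41.968665/50.0260) − 0.0073 = 0.01490082

spread=0.0149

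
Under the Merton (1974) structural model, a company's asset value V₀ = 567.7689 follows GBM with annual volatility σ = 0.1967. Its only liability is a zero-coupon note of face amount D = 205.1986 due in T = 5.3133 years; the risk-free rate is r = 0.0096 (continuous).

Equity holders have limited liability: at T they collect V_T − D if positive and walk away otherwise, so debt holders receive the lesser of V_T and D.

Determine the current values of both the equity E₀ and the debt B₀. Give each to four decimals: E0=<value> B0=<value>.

E0=373.2314 B0=194.5375

d₁ = [ln(V₀/D) + (r + σ²/2)T] / (σ√T)
   = [ln(567.7689/205.1986) + (0.0096 + 0.5·0.1967²)·5.3133] / (0.1967·√5.3133)
   = [1.017736 + 0.153796] / 0.453405 = 2.583852
d₂ = d₁ − σ√T = 2.583852 − 0.453405 = 2.130447
N(d₁) = 0.995115,  N(d₂) = 0.983433,  e^(−rT) = 0.950271
E₀ = V₀·N(d₁) − D·e^(−rT)·N(d₂)
   = 567.7689·0.995115 − 205.1986·0.950271·0.983433 = 373.231433
B₀ = V₀ − E₀ = 567.7689 − 373.231433 = 194.537467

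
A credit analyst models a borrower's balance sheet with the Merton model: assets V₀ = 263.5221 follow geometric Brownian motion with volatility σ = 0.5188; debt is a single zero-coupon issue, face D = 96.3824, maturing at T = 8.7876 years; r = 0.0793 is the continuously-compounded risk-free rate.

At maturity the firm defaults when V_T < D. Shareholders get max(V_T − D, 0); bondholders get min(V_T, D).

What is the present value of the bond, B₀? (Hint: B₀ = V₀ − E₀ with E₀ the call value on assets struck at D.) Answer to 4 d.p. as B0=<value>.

d₁ = [ln(V₀/D) + (r + σ²/2)T] / (σ√T)
   = [ln(263.5221/96.3824) + (0.0793 + 0.5·0.5188²)·8.7876] / (0.5188·√8.7876)
   = [1.005814 + 1.879463] / 1.537925 = 1.876084
d₂ = d₁ − σ√T = 1.876084 − 1.537925 = 0.338160
N(d₁) = 0.969678,  N(d₂) = 0.632379,  e^(−rT) = 0.498149
E₀ = V₀·N(d₁) − D·e^(−rT)·N(d₂)
   = 263.5221·0.969678 − 96.3824·0.498149·0.632379 = 225.169381
B₀ = V₀ − E₀ = 263.5221 − 225.169381 = 38.352719

B0=38.3527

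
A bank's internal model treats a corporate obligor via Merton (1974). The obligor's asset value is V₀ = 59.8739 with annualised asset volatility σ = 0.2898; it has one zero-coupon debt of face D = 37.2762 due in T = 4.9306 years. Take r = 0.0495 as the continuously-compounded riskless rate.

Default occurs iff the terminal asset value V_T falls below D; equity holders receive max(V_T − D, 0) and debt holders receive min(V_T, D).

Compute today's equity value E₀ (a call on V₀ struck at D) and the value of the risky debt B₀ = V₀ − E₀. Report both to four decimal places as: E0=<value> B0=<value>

d₁ = [ln(V₀/D) + (r + σ²/2)T] / (σ√T)
   = [ln(59.8739/37.2762) + (0.0495 + 0.5·0.2898²)·4.9306] / (0.2898·√4.9306)
   = [0.473886 + 0.451111] / 0.643500 = 1.437446
d₂ = d₁ − σ√T = 1.437446 − 0.643500 = 0.793947
N(d₁) = 0.924704,  N(d₂) = 0.786387,  e^(−rT) = 0.783437
E₀ = V₀·N(d₁) − D·e^(−rT)·N(d₂)
   = 59.8739·0.924704 − 37.2762·0.783437·0.786387 = 32.400371
B₀ = V₀ − E₀ = 59.8739 − 32.400371 = 27.473529

E0=32.4004 B0=27.4735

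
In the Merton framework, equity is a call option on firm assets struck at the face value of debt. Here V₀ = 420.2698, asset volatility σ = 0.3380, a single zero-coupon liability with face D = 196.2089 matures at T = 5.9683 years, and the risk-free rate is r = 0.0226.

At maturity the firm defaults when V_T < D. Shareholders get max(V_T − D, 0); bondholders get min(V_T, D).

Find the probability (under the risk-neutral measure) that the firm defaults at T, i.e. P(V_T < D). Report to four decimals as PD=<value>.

d₁ = [ln(V₀/D) + (r + σ²/2)T] / (σ√T)
   = [ln(420.2698/196.2089) + (0.0226 + 0.5·0.3380²)·5.9683] / (0.3380·√5.9683)
   = [0.761717 + 0.475805] / 0.825738 = 1.498687
d₂ = d₁ − σ√T = 1.498687 − 0.825738 = 0.672949
risk-neutral PD = N(−d₂) = N(-0.672949) = 0.250490

PD=0.2505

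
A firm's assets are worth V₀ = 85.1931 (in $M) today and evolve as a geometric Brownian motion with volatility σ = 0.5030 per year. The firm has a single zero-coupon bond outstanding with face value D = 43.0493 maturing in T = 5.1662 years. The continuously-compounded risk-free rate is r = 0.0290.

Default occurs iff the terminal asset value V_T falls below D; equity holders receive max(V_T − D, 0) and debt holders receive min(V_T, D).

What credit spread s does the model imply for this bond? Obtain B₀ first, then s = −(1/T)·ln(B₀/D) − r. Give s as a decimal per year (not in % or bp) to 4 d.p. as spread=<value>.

spread=0.0469

d₁ = [ln(V₀/D) + (r + σ²/2)T] / (σ√T)
   = [ln(85.1931/43.0493) + (0.0290 + 0.5·0.5030²)·5.1662] / (0.5030·√5.1662)
   = [0.682574 + 0.803367] / 1.143283 = 1.299715
d₂ = d₁ − σ√T = 1.299715 − 1.143283 = 0.156433
N(d₁) = 0.903151,  N(d₂) = 0.562154,  e^(−rT) = 0.860863
E₀ = V₀·N(d₁) − D·e^(−rT)·N(d₂)
   = 85.1931·0.903151 − 43.0493·0.860863·0.562154 = 56.109032
B₀ = V₀ − E₀ = 85.1931 − 56.109032 = 29.084068
spread = −(1/T)·ln(B₀/D) − r = −(1/5.1662)·ln(29.084068/43.0493) − 0.0290 = 0.04690791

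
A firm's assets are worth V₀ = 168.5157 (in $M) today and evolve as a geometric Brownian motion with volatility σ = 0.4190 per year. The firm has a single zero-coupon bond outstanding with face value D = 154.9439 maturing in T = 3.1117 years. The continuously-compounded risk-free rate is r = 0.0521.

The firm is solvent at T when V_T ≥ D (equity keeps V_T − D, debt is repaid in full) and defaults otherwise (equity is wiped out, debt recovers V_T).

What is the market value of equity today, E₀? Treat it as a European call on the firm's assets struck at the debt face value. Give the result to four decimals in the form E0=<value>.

E0=63.9192

d₁ = [ln(V₀/D) + (r + σ²/2)T] / (σ√T)
   = [ln(168.5157/154.9439) + (0.0521 + 0.5·0.4190²)·3.1117] / (0.4190·√3.1117)
   = [0.083966 + 0.435266] / 0.739116 = 0.702504
d₂ = d₁ − σ√T = 0.702504 − 0.739116 = -0.036613
N(d₁) = 0.758817,  N(d₂) = 0.485397,  e^(−rT) = 0.850340
E₀ = V₀·N(d₁) − D·e^(−rT)·N(d₂)
   = 168.5157·0.758817 − 154.9439·0.850340·0.485397 = 63.919226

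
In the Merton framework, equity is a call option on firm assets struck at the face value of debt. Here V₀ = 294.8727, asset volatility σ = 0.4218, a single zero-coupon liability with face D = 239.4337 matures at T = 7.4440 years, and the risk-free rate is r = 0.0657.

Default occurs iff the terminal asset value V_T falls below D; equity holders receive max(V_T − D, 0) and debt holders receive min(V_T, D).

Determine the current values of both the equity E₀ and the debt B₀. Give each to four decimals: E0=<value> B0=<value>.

E0=184.6645 B0=110.2082

d₁ = [ln(V₀/D) + (r + σ²/2)T] / (σ√T)
   = [ln(294.8727/239.4337) + (0.0657 + 0.5·0.4218²)·7.4440] / (0.4218·√7.4440)
   = [0.208267 + 1.151271] / 1.150826 = 1.181359
d₂ = d₁ − σ√T = 1.181359 − 1.150826 = 0.030532
N(d₁) = 0.881270,  N(d₂) = 0.512179,  e^(−rT) = 0.613196
E₀ = V₀·N(d₁) − D·e^(−rT)·N(d₂)
   = 294.8727·0.881270 − 239.4337·0.613196·0.512179 = 184.664456
B₀ = V₀ − E₀ = 294.8727 − 184.664456 = 110.208244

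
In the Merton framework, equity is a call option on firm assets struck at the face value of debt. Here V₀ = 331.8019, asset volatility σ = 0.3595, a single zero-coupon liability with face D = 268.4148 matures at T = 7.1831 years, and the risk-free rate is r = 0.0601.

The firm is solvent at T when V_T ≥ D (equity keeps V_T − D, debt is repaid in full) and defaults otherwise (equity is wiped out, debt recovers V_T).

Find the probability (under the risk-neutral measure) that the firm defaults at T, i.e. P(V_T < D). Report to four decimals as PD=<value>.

PD=0.4261

d₁ = [ln(V₀/D) + (r + σ²/2)T] / (σ√T)
   = [ln(331.8019/268.4148) + (0.0601 + 0.5·0.3595²)·7.1831] / (0.3595·√7.1831)
   = [0.212005 + 0.895877] / 0.963507 = 1.149843
d₂ = d₁ − σ√T = 1.149843 − 0.963507 = 0.186336
risk-neutral PD = N(−d₂) = N(-0.186336) = 0.426091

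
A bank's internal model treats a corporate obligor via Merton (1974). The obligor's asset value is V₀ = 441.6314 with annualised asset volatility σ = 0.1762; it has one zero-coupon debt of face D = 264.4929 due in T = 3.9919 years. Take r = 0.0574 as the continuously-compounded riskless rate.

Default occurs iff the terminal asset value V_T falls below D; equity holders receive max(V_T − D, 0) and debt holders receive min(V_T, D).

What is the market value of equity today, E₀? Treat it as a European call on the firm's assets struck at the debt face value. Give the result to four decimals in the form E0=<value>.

d₁ = [ln(V₀/D) + (r + σ²/2)T] / (σ√T)
   = [ln(441.6314/264.4929) + (0.0574 + 0.5·0.1762²)·3.9919] / (0.1762·√3.9919)
   = [0.512661 + 0.291102] / 0.352043 = 2.283140
d₂ = d₁ − σ√T = 2.283140 − 0.352043 = 1.931097
N(d₁) = 0.988789,  N(d₂) = 0.973264,  e^(−rT) = 0.795221
E₀ = V₀·N(d₁) − D·e^(−rT)·N(d₂)
   = 441.6314·0.988789 − 264.4929·0.795221·0.973264 = 231.973195

E0=231.9732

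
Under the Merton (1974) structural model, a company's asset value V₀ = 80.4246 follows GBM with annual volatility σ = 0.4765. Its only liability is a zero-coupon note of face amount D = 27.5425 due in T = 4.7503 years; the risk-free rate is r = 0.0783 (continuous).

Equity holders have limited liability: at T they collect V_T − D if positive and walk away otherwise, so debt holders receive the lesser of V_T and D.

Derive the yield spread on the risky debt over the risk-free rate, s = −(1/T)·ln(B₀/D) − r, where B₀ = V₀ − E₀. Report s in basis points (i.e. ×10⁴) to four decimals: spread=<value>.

spread=159.2801

d₁ = [ln(V₀/D) + (r + σ²/2)T] / (σ√T)
   = [ln(80.4246/27.5425) + (0.0783 + 0.5·0.4765²)·4.7503] / (0.4765·√4.7503)
   = [1.071590 + 0.911232] / 1.038540 = 1.909239
d₂ = d₁ − σ√T = 1.909239 − 1.038540 = 0.870698
N(d₁) = 0.971884,  N(d₂) = 0.808040,  e^(−rT) = 0.689390
E₀ = V₀·N(d₁) − D·e^(−rT)·N(d₂)
   = 80.4246·0.971884 − 27.5425·0.689390·0.808040 = 62.820726
B₀ = V₀ − E₀ = 80.4246 − 62.820726 = 17.603874
spread = −(1/T)·ln(B₀/D) − r = −(1/4.7503)·ln(17.603874/27.5425) − 0.0783 = 0.01592801
in basis points: 0.01592801 × 10⁴ = 159.2801 bp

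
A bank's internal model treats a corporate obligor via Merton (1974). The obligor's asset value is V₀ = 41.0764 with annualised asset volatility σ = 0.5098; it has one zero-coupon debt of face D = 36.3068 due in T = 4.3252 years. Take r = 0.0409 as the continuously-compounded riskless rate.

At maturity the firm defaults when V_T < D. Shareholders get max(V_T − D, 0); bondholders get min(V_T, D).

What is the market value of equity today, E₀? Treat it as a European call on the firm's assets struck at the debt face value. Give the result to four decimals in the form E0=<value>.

E0=20.2881

d₁ = [ln(V₀/D) + (r + σ²/2)T] / (σ√T)
   = [ln(41.0764/36.3068) + (0.0409 + 0.5·0.5098²)·4.3252] / (0.5098·√4.3252)
   = [0.123429 + 0.738952] / 1.060237 = 0.813385
d₂ = d₁ − σ√T = 0.813385 − 1.060237 = -0.246852
N(d₁) = 0.792001,  N(d₂) = 0.402511,  e^(−rT) = 0.837863
E₀ = V₀·N(d₁) − D·e^(−rT)·N(d₂)
   = 41.0764·0.792001 − 36.3068·0.837863·0.402511 = 20.288116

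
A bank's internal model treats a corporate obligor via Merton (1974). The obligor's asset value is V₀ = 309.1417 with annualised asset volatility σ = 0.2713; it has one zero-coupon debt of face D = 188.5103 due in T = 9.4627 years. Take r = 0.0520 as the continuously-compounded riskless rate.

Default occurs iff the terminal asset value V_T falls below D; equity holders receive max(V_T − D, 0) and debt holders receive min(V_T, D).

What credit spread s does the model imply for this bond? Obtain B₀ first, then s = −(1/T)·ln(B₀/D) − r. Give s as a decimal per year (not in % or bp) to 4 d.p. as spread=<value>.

d₁ = [ln(V₀/D) + (r + σ²/2)T] / (σ√T)
   = [ln(309.1417/188.5103) + (0.0520 + 0.5·0.2713²)·9.4627] / (0.2713·√9.4627)
   = [0.494647 + 0.840305] / 0.834560 = 1.599589
d₂ = d₁ − σ√T = 1.599589 − 0.834560 = 0.765030
N(d₁) = 0.945155,  N(d₂) = 0.777873,  e^(−rT) = 0.611365
E₀ = V₀·N(d₁) − D·e^(−rT)·N(d₂)
   = 309.1417·0.945155 − 188.5103·0.611365·0.777873 = 202.538018
B₀ = V₀ − E₀ = 309.1417 − 202.538018 = 106.603682
spread = −(1/T)·ln(B₀/D) − r = −(1/9.4627)·ln(106.603682/188.5103) − 0.0520 = 0.00824016

spread=0.0082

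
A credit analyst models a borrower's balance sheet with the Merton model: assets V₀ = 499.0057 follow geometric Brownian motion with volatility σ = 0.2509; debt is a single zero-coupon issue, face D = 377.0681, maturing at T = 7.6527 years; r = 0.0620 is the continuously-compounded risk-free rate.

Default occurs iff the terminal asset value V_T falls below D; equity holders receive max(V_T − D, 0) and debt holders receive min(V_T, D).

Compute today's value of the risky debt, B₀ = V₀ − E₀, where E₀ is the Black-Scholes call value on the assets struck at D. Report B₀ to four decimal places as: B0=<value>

d₁ = [ln(V₀/D) + (r + σ²/2)T] / (σ√T)
   = [ln(499.0057/377.0681) + (0.0620 + 0.5·0.2509²)·7.6527] / (0.2509·√7.6527)
   = [0.280192 + 0.715339] / 0.694078 = 1.434322
d₂ = d₁ − σ√T = 1.434322 − 0.694078 = 0.740245
N(d₁) = 0.924260,  N(d₂) = 0.770424,  e^(−rT) = 0.622216
E₀ = V₀·N(d₁) − D·e^(−rT)·N(d₂)
   = 499.0057·0.924260 − 377.0681·0.622216·0.770424 = 280.455581
B₀ = V₀ − E₀ = 499.0057 − 280.455581 = 218.550119

B0=218.5501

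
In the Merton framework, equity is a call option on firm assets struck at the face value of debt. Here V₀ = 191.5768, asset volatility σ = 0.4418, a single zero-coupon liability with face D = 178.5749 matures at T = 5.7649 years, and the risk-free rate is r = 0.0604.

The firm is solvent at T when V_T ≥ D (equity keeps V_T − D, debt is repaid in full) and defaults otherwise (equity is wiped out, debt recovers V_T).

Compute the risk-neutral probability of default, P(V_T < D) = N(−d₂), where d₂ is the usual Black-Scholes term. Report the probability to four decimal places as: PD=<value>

d₁ = [ln(V₀/D) + (r + σ²/2)T] / (σ√T)
   = [ln(191.5768/178.5749) + (0.0604 + 0.5·0.4418²)·5.7649] / (0.4418·√5.7649)
   = [0.070281 + 0.910817] / 1.060771 = 0.924892
d₂ = d₁ − σ√T = 0.924892 − 1.060771 = -0.135879
risk-neutral PD = N(−d₂) = N(0.135879) = 0.554042

PD=0.5540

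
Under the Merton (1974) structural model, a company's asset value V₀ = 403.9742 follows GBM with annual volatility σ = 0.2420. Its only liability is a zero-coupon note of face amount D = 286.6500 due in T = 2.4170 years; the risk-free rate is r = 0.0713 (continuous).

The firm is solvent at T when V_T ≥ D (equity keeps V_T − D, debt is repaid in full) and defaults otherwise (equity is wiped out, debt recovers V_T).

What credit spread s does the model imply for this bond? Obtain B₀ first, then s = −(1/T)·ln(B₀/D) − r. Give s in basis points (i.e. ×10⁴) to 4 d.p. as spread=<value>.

d₁ = [ln(V₀/D) + (r + σ²/2)T] / (σ√T)
   = [ln(403.9742/286.6500) + (0.0713 + 0.5·0.2420²)·2.4170] / (0.2420·√2.4170)
   = [0.343089 + 0.243107] / 0.376230 = 1.558077
d₂ = d₁ − σ√T = 1.558077 − 0.376230 = 1.181847
N(d₁) = 0.940393,  N(d₂) = 0.881367,  e^(−rT) = 0.841700
E₀ = V₀·N(d₁) − D·e^(−rT)·N(d₂)
   = 403.9742·0.940393 − 286.6500·0.841700·0.881367 = 167.244142
B₀ = V₀ − E₀ = 403.9742 − 167.244142 = 236.730058
spread = −(1/T)·ln(B₀/D) − r = −(1/2.4170)·ln(236.730058/286.6500) − 0.0713 = 0.00786486
in basis points: 0.00786486 × 10⁴ = 78.6486 bp

spread=78.6486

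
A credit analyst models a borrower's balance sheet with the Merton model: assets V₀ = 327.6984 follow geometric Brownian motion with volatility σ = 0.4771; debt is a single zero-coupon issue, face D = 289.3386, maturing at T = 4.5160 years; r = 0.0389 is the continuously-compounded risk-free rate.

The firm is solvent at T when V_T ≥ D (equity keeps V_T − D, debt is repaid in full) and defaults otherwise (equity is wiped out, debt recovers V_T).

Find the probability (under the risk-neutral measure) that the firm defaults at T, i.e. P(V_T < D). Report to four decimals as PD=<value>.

d₁ = [ln(V₀/D) + (r + σ²/2)T] / (σ√T)
   = [ln(327.6984/289.3386) + (0.0389 + 0.5·0.4771²)·4.5160] / (0.4771·√4.5160)
   = [0.124496 + 0.689648] / 1.013880 = 0.802999
d₂ = d₁ − σ√T = 0.802999 − 1.013880 = -0.210881
risk-neutral PD = N(−d₂) = N(0.210881) = 0.583510

PD=0.5835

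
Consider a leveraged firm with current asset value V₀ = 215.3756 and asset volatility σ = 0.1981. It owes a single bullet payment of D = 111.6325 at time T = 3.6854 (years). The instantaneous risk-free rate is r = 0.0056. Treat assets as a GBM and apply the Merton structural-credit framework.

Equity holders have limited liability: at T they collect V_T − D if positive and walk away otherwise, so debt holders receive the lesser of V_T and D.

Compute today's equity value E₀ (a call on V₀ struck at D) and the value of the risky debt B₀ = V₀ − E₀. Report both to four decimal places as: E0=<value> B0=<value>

E0=106.8825 B0=108.4931

d₁ = [ln(V₀/D) + (r + σ²/2)T] / (σ√T)
   = [ln(215.3756/111.6325) + (0.0056 + 0.5·0.1981²)·3.6854] / (0.1981·√3.6854)
   = [0.657171 + 0.092952] / 0.380300 = 1.972450
d₂ = d₁ − σ√T = 1.972450 − 0.380300 = 1.592150
N(d₁) = 0.975721,  N(d₂) = 0.944324,  e^(−rT) = 0.979573
E₀ = V₀·N(d₁) − D·e^(−rT)·N(d₂)
   = 215.3756·0.975721 − 111.6325·0.979573·0.944324 = 106.882499
B₀ = V₀ − E₀ = 215.3756 − 106.882499 = 108.493101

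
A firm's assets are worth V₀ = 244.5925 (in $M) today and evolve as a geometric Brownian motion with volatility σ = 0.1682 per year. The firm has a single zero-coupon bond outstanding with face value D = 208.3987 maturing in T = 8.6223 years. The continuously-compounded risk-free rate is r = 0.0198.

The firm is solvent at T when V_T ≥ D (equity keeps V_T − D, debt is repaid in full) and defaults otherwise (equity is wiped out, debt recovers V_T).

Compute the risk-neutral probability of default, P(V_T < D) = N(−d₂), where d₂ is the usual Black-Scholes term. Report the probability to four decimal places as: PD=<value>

d₁ = [ln(V₀/D) + (r + σ²/2)T] / (σ√T)
   = [ln(244.5925/208.3987) + (0.0198 + 0.5·0.1682²)·8.6223] / (0.1682·√8.6223)
   = [0.160140 + 0.292689] / 0.493898 = 0.916848
d₂ = d₁ − σ√T = 0.916848 − 0.493898 = 0.422950
risk-neutral PD = N(−d₂) = N(-0.422950) = 0.336166

PD=0.3362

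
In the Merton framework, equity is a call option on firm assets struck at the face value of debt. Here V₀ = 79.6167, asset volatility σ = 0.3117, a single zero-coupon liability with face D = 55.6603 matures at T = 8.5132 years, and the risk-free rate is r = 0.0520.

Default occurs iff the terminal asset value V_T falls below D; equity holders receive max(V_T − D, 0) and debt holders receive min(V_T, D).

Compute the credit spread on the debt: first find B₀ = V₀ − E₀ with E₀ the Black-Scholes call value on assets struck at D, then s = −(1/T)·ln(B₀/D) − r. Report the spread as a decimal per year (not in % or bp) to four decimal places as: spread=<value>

d₁ = [ln(V₀/D) + (r + σ²/2)T] / (σ√T)
   = [ln(79.6167/55.6603) + (0.0520 + 0.5·0.3117²)·8.5132] / (0.3117·√8.5132)
   = [0.357957 + 0.856244] / 0.909459 = 1.335080
d₂ = d₁ − σ√T = 1.335080 − 0.909459 = 0.425621
N(d₁) = 0.909075,  N(d₂) = 0.664808,  e^(−rT) = 0.642309
E₀ = V₀·N(d₁) − D·e^(−rT)·N(d₂)
   = 79.6167·0.909075 − 55.6603·0.642309·0.664808 = 48.609938
B₀ = V₀ − E₀ = 79.6167 − 48.609938 = 31.006762
spread = −(1/T)·ln(B₀/D) − r = −(1/8.5132)·ln(31.006762/55.6603) − 0.0520 = 0.01672408

spread=0.0167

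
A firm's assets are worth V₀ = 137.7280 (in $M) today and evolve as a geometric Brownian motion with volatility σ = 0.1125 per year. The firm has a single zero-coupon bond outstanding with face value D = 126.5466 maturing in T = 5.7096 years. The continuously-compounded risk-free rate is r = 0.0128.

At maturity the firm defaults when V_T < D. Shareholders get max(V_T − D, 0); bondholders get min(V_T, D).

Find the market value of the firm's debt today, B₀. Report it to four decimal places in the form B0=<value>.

d₁ = [ln(V₀/D) + (r + σ²/2)T] / (σ√T)
   = [ln(137.7280/126.5466) + (0.0128 + 0.5·0.1125²)·5.7096] / (0.1125·√5.7096)
   = [0.084670 + 0.109214] / 0.268816 = 0.721251
d₂ = d₁ − σ√T = 0.721251 − 0.268816 = 0.452435
N(d₁) = 0.764623,  N(d₂) = 0.674522,  e^(−rT) = 0.929524
E₀ = V₀·N(d₁) − D·e^(−rT)·N(d₂)
   = 137.7280·0.764623 − 126.5466·0.929524·0.674522 = 25.967182
B₀ = V₀ − E₀ = 137.7280 − 25.967182 = 111.760818

B0=111.7608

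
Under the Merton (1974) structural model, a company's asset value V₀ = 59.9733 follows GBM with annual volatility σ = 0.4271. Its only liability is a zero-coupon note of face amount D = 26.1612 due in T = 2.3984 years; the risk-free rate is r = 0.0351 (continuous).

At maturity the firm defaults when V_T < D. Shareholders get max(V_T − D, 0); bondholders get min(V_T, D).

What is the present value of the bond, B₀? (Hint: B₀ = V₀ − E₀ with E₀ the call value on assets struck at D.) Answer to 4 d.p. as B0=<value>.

B0=23.1260

d₁ = [ln(V₀/D) + (r + σ²/2)T] / (σ√T)
   = [ln(59.9733/26.1612) + (0.0351 + 0.5·0.4271²)·2.3984] / (0.4271·√2.3984)
   = [0.829622 + 0.302935] / 0.661440 = 1.712260
d₂ = d₁ − σ√T = 1.712260 − 0.661440 = 1.050820
N(d₁) = 0.956576,  N(d₂) = 0.853329,  e^(−rT) = 0.919262
E₀ = V₀·N(d₁) − D·e^(−rT)·N(d₂)
   = 59.9733·0.956576 − 26.1612·0.919262·0.853329 = 36.847275
B₀ = V₀ − E₀ = 59.9733 − 36.847275 = 23.126025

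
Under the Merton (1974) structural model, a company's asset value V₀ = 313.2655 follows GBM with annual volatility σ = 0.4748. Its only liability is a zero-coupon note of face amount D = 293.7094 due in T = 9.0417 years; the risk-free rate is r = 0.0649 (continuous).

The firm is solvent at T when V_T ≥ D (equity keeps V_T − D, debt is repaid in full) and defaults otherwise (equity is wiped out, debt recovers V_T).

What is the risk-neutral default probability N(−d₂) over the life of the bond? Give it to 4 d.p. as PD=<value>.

PD=0.6017

d₁ = [ln(V₀/D) + (r + σ²/2)T] / (σ√T)
   = [ln(313.2655/293.7094) + (0.0649 + 0.5·0.4748²)·9.0417] / (0.4748·√9.0417)
   = [0.064460 + 1.605964] / 1.427696 = 1.170014
d₂ = d₁ − σ√T = 1.170014 − 1.427696 = -0.257682
risk-neutral PD = N(−d₂) = N(0.257682) = 0.601674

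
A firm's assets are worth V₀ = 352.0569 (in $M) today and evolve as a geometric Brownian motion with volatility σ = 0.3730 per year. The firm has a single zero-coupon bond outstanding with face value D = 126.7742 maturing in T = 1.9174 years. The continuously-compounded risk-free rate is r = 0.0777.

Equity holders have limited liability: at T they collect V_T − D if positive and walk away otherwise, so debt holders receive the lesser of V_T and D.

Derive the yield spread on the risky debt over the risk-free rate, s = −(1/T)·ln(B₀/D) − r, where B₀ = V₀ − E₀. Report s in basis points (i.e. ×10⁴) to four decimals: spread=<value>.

spread=19.0657

d₁ = [ln(V₀/D) + (r + σ²/2)T] / (σ√T)
   = [ln(352.0569/126.7742) + (0.0777 + 0.5·0.3730²)·1.9174] / (0.3730·√1.9174)
   = [1.021385 + 0.282365] / 0.516494 = 2.524232
d₂ = d₁ − σ√T = 2.524232 − 0.516494 = 2.007738
N(d₁) = 0.994202,  N(d₂) = 0.977664,  e^(−rT) = 0.861585
E₀ = V₀·N(d₁) − D·e^(−rT)·N(d₂)
   = 352.0569·0.994202 − 126.7742·0.861585·0.977664 = 243.228762
B₀ = V₀ − E₀ = 352.0569 − 243.228762 = 108.828138
spread = −(1/T)·ln(B₀/D) − r = −(1/1.9174)·ln(108.828138/126.7742) − 0.0777 = 0.00190657
in basis points: 0.00190657 × 10⁴ = 19.0657 bp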